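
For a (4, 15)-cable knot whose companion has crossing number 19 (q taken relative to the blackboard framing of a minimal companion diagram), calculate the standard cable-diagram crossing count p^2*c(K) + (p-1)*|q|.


Step 1: Each of the c(K) crossings of the companion diagram becomes p*p = p^2 crossings among the p parallel strands, and each of the |q| twists s_1 s_2 ... s_(p-1) adds (p-1) crossings.
  Crossings = p^2 * c(K) + (p-1)*|q|
Step 2: = 4^2 * 19 + (4-1)*15
Step 3: = 16*19 + 3*15
Step 4: = 304 + 45 = 349

349


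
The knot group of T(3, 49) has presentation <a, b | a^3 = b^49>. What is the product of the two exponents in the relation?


The relation is a^3 = b^49.
Product of exponents = 3 * 49
= 147

147


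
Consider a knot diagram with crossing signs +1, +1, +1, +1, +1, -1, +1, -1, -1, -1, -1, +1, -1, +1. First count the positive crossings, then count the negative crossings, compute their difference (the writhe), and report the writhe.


Step 1: Count positive crossings (+1).
Positive crossings: 8
Step 2: Count negative crossings (-1).
Negative crossings: 6
Step 3: Writhe = (positive) - (negative)
w = 8 - 6 = 2
Step 4: |w| = 2, and w is positive

2


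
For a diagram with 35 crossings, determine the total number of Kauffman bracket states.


Each crossing contributes 2 choices (A-smoothing or B-smoothing).
Total states = 2^35 = 34359738368

34359738368


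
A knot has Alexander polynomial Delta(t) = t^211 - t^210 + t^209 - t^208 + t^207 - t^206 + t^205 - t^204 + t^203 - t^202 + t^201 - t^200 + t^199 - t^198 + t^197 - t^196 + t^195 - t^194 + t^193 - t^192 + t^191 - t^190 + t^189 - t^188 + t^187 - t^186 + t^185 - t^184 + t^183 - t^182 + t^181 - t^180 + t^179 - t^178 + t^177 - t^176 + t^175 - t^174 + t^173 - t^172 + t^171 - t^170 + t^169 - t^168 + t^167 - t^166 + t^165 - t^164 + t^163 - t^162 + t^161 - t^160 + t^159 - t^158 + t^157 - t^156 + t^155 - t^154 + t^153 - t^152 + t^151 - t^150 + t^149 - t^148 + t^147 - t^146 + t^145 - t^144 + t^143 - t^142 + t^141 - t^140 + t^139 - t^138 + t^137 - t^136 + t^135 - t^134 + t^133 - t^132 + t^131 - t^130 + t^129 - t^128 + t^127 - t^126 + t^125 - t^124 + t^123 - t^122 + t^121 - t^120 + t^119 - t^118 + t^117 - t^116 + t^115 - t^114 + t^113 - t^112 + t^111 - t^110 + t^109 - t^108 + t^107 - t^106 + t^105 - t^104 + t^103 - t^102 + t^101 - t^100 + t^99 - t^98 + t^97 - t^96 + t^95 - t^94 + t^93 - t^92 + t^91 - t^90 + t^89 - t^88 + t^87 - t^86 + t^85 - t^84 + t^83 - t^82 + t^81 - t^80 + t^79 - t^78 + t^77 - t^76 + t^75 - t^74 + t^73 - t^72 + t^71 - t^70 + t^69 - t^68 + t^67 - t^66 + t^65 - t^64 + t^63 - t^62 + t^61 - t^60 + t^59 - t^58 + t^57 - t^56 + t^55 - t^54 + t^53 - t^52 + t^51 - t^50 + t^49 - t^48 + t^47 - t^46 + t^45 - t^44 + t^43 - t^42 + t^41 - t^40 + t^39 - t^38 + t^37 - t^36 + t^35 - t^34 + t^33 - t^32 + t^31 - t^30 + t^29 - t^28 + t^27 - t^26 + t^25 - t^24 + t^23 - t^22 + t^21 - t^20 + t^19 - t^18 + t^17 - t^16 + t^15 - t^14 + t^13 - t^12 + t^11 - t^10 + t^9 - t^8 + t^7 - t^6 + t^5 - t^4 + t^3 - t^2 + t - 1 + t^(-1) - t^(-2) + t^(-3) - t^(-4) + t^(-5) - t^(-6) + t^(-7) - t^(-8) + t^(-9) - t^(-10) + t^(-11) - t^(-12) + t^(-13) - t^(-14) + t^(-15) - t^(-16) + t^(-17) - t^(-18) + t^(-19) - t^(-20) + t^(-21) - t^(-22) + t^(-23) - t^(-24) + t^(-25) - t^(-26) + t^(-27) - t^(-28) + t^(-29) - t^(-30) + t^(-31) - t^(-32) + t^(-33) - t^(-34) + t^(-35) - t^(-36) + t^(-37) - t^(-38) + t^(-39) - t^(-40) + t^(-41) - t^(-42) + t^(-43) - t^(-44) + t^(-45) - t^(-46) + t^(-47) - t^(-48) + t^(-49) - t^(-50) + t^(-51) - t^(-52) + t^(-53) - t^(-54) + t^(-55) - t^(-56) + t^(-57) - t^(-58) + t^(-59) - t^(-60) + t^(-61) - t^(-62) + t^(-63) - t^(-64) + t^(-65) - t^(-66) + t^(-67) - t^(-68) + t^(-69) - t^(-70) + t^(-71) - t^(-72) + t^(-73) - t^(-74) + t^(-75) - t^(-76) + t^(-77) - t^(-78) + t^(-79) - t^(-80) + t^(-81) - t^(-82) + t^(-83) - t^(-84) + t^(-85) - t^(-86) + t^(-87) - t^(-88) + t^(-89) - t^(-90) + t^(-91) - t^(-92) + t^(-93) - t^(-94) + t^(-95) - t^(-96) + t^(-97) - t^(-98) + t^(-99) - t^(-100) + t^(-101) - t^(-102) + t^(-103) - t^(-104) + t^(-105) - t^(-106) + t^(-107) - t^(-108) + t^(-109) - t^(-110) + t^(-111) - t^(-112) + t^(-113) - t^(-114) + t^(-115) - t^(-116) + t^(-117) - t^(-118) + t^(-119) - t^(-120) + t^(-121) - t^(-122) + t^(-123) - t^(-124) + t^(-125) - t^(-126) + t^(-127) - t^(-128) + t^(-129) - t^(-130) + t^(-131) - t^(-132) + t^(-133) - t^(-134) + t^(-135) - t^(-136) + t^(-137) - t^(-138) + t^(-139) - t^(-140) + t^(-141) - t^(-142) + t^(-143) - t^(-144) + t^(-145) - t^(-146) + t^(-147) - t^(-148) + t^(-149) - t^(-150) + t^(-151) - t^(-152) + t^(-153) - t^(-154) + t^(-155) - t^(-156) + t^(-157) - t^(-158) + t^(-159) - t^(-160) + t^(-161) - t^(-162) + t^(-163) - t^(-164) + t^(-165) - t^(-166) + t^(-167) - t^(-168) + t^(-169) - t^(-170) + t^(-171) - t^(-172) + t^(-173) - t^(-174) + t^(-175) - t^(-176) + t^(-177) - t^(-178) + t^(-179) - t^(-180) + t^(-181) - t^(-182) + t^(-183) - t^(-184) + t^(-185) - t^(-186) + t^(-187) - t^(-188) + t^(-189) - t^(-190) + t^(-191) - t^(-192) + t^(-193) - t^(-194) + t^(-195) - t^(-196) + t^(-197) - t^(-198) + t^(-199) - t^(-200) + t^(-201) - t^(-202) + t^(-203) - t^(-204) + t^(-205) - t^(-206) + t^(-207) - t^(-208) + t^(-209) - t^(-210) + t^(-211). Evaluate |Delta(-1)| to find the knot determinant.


Step 1: The polynomial has 423 terms with alternating signs, exponents from 211 down to -211.
Step 2: Substitute t = -1. The i-th term has coefficient (-1)^i and exponent (m-i),
  so its value is (-1)^i * (-1)^(m-i) = (-1)^m = -1 for every i.
Step 3: All 423 terms equal -1, so Delta(-1) = 423 * (-1) = -423
Step 4: |Delta(-1)| = 423

423


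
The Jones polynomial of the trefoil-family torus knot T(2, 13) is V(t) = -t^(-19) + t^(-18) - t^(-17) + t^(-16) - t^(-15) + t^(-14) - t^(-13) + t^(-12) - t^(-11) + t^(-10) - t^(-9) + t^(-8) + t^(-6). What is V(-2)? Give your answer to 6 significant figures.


Substituting t = -2 into V(t) = -t^(-19) + t^(-18) - t^(-17) + t^(-16) - t^(-15) + t^(-14) - t^(-13) + t^(-12) - t^(-11) + t^(-10) - t^(-9) + t^(-8) + t^(-6):
  (-)t^(-19) = 1.90735e-06
  (+)t^(-18) = 3.8147e-06
  (-)t^(-17) = 7.62939e-06
  (+)t^(-16) = 1.52588e-05
  (-)t^(-15) = 3.05176e-05
  (+)t^(-14) = 6.10352e-05
  (-)t^(-13) = 0.00012207
  (+)t^(-12) = 0.000244141
  (-)t^(-11) = 0.000488281
  (+)t^(-10) = 0.000976562
  (-)t^(-9) = 0.00195312
  (+)t^(-8) = 0.00390625
  (+)t^(-6) = 0.015625
Sum = (1.90735e-06) + (3.8147e-06) + (7.62939e-06) + (1.52588e-05) + (3.05176e-05) + (6.10352e-05) + (0.00012207) + (0.000244141) + (0.000488281) + (0.000976562) + (0.00195312) + (0.00390625) + (0.015625)
= 0.02343559265
Rounded to 6 significant figures: 0.0234356

0.0234356


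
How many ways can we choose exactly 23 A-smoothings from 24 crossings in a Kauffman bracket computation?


We choose which 23 of 24 crossings get A-smoothings.
C(24, 23) = 24! / (23! * 1!)
= 24

24


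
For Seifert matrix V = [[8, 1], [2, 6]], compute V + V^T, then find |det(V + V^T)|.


Step 1: Form V + V^T where V = [[8, 1], [2, 6]]
  V^T = [[8, 2], [1, 6]]
  V + V^T = [[16, 3], [3, 12]]
Step 2: det(V + V^T) = 16*12 - 3*3
  = 192 - 9 = 183
Step 3: Knot determinant = |det(V + V^T)| = |183| = 183

183


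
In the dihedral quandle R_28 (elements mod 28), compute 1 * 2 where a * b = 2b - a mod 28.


1 * 2 = 2*2 - 1 mod 28
= 4 - 1 mod 28
= 3 mod 28 = 3

3


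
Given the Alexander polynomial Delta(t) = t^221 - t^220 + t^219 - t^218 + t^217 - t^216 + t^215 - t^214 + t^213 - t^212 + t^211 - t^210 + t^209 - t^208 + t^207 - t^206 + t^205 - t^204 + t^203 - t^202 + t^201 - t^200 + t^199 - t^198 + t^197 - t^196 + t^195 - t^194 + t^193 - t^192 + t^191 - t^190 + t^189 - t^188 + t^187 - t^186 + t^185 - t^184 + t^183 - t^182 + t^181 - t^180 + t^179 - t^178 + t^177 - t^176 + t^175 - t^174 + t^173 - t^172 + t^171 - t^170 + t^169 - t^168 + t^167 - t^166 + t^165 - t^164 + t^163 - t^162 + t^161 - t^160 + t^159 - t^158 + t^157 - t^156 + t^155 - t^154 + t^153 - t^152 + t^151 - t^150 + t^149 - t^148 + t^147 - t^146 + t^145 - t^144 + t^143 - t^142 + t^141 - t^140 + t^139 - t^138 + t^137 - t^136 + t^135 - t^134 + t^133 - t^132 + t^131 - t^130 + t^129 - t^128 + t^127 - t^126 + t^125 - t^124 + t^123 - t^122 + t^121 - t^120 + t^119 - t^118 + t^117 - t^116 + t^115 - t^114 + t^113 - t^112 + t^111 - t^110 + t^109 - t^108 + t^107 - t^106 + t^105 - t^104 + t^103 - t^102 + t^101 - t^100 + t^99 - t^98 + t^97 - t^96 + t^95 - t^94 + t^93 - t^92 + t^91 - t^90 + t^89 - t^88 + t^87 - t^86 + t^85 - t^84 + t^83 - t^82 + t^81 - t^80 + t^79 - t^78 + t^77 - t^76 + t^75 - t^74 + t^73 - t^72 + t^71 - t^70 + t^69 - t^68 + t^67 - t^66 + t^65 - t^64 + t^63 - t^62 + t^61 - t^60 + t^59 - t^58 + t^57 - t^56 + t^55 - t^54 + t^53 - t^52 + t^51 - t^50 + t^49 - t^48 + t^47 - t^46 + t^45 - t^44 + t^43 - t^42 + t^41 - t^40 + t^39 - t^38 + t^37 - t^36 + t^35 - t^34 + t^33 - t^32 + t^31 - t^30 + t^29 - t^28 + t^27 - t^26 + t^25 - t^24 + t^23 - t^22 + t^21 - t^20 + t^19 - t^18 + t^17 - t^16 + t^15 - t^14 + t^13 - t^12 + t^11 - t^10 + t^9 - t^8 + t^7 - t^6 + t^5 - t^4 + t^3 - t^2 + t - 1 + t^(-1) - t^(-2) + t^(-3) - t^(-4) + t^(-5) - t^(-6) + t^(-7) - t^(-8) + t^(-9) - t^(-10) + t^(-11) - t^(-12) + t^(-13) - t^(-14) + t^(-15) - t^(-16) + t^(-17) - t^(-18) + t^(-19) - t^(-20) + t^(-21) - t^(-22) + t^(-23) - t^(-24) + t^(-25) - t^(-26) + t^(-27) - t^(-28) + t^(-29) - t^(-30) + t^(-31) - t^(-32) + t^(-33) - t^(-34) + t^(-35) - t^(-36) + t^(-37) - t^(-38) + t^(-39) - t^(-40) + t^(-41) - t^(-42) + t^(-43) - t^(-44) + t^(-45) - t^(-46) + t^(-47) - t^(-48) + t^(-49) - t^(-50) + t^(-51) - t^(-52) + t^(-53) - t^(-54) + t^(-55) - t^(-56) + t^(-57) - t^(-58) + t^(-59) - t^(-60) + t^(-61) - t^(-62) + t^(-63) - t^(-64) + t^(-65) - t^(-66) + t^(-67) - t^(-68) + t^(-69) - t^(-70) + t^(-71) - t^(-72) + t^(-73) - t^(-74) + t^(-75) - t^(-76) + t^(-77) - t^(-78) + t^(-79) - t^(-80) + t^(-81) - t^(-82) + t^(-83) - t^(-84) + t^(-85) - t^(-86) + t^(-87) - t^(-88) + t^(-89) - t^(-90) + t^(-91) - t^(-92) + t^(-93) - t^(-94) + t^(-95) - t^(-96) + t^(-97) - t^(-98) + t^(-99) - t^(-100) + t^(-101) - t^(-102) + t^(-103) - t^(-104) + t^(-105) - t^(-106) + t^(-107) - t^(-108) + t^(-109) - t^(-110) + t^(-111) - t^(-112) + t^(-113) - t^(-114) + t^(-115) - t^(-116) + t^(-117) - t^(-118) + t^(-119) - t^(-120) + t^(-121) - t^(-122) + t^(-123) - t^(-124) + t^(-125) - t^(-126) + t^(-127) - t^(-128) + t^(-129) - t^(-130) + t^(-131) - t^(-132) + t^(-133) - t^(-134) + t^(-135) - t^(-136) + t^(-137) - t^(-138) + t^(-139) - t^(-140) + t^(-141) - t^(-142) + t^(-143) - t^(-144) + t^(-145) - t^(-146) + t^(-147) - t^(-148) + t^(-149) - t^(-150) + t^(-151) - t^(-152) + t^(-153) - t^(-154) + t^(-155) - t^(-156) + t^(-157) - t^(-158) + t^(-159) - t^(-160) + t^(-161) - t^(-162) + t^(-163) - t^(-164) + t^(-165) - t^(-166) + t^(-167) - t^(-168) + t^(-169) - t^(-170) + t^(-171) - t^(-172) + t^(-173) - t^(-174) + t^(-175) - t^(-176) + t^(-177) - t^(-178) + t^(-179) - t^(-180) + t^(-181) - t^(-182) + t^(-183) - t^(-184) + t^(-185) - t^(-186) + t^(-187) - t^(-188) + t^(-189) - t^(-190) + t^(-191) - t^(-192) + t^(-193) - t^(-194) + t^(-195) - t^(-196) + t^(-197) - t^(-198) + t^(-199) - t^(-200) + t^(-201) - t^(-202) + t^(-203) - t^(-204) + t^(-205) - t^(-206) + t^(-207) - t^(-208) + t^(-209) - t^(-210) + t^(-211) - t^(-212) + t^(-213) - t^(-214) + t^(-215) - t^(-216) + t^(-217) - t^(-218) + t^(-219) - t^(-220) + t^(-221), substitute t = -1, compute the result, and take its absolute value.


Step 1: The polynomial has 443 terms with alternating signs, exponents from 221 down to -221.
Step 2: Substitute t = -1. The i-th term has coefficient (-1)^i and exponent (m-i),
  so its value is (-1)^i * (-1)^(m-i) = (-1)^m = -1 for every i.
Step 3: All 443 terms equal -1, so Delta(-1) = 443 * (-1) = -443
Step 4: |Delta(-1)| = 443

443


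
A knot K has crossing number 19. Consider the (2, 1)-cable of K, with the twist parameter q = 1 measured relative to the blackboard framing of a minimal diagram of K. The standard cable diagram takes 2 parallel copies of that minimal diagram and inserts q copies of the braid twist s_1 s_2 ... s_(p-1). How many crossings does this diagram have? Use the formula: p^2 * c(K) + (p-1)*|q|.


Step 1: Each of the c(K) crossings of the companion diagram becomes p*p = p^2 crossings among the p parallel strands, and each of the |q| twists s_1 s_2 ... s_(p-1) adds (p-1) crossings.
  Crossings = p^2 * c(K) + (p-1)*|q|
Step 2: = 2^2 * 19 + (2-1)*1
Step 3: = 4*19 + 1*1
Step 4: = 76 + 1 = 77

77


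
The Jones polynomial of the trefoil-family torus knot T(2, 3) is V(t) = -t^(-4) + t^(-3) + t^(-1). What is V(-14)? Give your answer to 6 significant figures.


Substituting t = -14 into V(t) = -t^(-4) + t^(-3) + t^(-1):
  (-)t^(-4) = -2.60308e-05
  (+)t^(-3) = -0.000364431
  (+)t^(-1) = -0.0714286
Sum = (-2.60308e-05) + (-0.000364431) + (-0.0714286)
= -0.07181903374
Rounded to 6 significant figures: -0.071819

-0.071819


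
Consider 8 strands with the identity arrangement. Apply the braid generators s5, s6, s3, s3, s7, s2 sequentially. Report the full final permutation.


Starting with identity [1, 2, 3, 4, 5, 6, 7, 8].
Apply generators in sequence:
  After s5: [1, 2, 3, 4, 6, 5, 7, 8]
  After s6: [1, 2, 3, 4, 6, 7, 5, 8]
  After s3: [1, 2, 4, 3, 6, 7, 5, 8]
  After s3: [1, 2, 3, 4, 6, 7, 5, 8]
  After s7: [1, 2, 3, 4, 6, 7, 8, 5]
  After s2: [1, 3, 2, 4, 6, 7, 8, 5]
Final permutation: [1, 3, 2, 4, 6, 7, 8, 5]

[1, 3, 2, 4, 6, 7, 8, 5]


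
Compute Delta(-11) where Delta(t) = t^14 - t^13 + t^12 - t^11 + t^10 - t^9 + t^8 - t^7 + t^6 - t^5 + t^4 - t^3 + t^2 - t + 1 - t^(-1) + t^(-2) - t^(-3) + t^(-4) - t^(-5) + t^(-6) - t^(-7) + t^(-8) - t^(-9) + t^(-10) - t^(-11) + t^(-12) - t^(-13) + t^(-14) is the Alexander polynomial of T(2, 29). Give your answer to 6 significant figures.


Substituting t = -11 into Delta(t) = t^14 - t^13 + t^12 - t^11 + t^10 - t^9 + t^8 - t^7 + t^6 - t^5 + t^4 - t^3 + t^2 - t + 1 - t^(-1) + t^(-2) - t^(-3) + t^(-4) - t^(-5) + t^(-6) - t^(-7) + t^(-8) - t^(-9) + t^(-10) - t^(-11) + t^(-12) - t^(-13) + t^(-14):
Term values: (379749833583241) + (34522712143931) + (3138428376721) + (285311670611) + (25937424601) + (2357947691) + (214358881) + (19487171) + (1771561) + (161051) + (14641) + (1331) + (121) + (11) + (1) + (0.0909091) + (0.00826446) + (0.000751315) + (6.83013e-05) + (6.20921e-06) + (5.64474e-07) + (5.13158e-08) + (4.66507e-09) + (4.24098e-10) + (3.85543e-11) + (3.50494e-12) + (3.18631e-13) + (2.89664e-14) + (2.63331e-15)
Sum = 4.177248169e+14
Rounded to 6 significant figures: 4.17725e+14

4.17725e+14


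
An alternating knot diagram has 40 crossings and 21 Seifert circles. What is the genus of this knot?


For alternating knots, g = (c - s + 1)/2.
= (40 - 21 + 1)/2
= 20/2 = 10

10


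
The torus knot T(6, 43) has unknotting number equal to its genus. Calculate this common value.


For a torus knot T(p,q), both the unknotting number and genus equal (p-1)(q-1)/2.
= (6-1)(43-1)/2
= 5*42/2
= 210/2 = 105

105


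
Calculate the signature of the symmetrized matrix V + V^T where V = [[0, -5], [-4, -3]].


Step 1: V + V^T = [[0, -9], [-9, -6]]
Step 2: trace = -6, det = -81
Step 3: Discriminant = (-6)^2 - 4*(-81) = 360
Step 4: Eigenvalues: 6.48683, -12.4868
Step 5: Signature = (# positive eigenvalues) - (# negative eigenvalues) = 0

0


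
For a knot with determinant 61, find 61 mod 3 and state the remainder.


Step 1: A knot is p-colorable if and only if p divides its determinant.
Step 2: Compute 61 mod 3.
61 = 20 * 3 + 1
Step 3: 61 mod 3 = 1
Step 4: The knot is 3-colorable: no

1


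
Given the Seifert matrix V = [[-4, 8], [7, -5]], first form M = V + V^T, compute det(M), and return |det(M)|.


Step 1: Form V + V^T where V = [[-4, 8], [7, -5]]
  V^T = [[-4, 7], [8, -5]]
  V + V^T = [[-8, 15], [15, -10]]
Step 2: det(V + V^T) = (-8)*(-10) - 15*15
  = 80 - 225 = -145
Step 3: Knot determinant = |det(V + V^T)| = |-145| = 145

145


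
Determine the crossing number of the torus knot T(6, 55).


For a torus knot T(p, q) with gcd(p,q)=1,
the crossing number is min(p*(q-1), q*(p-1)).
p*(q-1) = 6*54 = 324
q*(p-1) = 55*5 = 275
min(324, 275) = 275

275


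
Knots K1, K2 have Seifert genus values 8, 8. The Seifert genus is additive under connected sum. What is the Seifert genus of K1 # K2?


The Seifert genus is additive under connected sum.
Seifert genus(K1 # K2) = (8) + (8)
= 16

16


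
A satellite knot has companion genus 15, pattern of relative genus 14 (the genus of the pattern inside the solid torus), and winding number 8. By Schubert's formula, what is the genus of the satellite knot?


Schubert: g(satellite) = g_rel(pattern) + |winding| * g(companion),
where g_rel(pattern) is the genus of the pattern relative to the solid torus.
= 14 + 8 * 15
= 14 + 120 = 134

134


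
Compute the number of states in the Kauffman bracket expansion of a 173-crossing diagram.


Each crossing contributes 2 choices (A-smoothing or B-smoothing).
Total states = 2^173 = 11972621413014756705924586149611790497021399392059392

11972621413014756705924586149611790497021399392059392


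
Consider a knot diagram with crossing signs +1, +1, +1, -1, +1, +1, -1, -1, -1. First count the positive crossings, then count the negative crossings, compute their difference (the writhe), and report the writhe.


Step 1: Count positive crossings (+1).
Positive crossings: 5
Step 2: Count negative crossings (-1).
Negative crossings: 4
Step 3: Writhe = (positive) - (negative)
w = 5 - 4 = 1
Step 4: |w| = 1, and w is positive

1


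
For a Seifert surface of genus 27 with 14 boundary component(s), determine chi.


chi = 2 - 2g - b
= 2 - 2*27 - 14
= 2 - 54 - 14 = -66

-66


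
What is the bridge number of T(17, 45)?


The bridge number of T(p,q) is min(p,q).
min(17, 45) = 17

17


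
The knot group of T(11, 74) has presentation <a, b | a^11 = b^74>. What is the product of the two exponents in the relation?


The relation is a^11 = b^74.
Product of exponents = 11 * 74
= 814

814


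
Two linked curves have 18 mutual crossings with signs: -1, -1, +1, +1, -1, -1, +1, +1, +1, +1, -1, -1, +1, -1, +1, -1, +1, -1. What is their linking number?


Step 1: Count positive crossings: 9
Step 2: Count negative crossings: 9
Step 3: Sum of signs = 9 - 9 = 0
Step 4: Linking number = sum/2 = 0/2 = 0

0


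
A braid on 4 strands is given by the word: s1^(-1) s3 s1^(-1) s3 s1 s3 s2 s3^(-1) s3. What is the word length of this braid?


The word length counts the number of generators (including inverses).
Listing each generator: s1^(-1), s3, s1^(-1), s3, s1, s3, s2, s3^(-1), s3
There are 9 generators in this braid word.

9


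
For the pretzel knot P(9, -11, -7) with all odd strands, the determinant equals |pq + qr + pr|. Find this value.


Step 1: Compute pq + qr + pr.
pq = 9*(-11) = -99
qr = (-11)*(-7) = 77
pr = 9*(-7) = -63
pq + qr + pr = -99 + 77 + (-63) = -85
Step 2: Take absolute value.
det(P(9,-11,-7)) = |-85| = 85

85


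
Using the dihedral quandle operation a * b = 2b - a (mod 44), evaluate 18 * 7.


18 * 7 = 2*7 - 18 mod 44
= 14 - 18 mod 44
= -4 mod 44 = 40

40


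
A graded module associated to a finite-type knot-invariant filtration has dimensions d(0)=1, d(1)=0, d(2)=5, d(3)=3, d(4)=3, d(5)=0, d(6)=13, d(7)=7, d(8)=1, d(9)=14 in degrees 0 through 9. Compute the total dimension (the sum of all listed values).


Total dimension = d(0) + d(1) + ... + d(9)
= 1 + 0 + 5 + 3 + 3 + 0 + 13 + 7 + 1 + 14
= 47

47


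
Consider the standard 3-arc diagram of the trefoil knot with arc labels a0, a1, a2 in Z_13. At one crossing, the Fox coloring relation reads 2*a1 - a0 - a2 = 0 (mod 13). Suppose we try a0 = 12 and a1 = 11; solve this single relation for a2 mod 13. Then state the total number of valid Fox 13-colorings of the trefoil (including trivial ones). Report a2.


Step 1: Apply the given crossing relation 2*a1 - a0 - a2 = 0 (mod 13).
  a2 = 2*a1 - a0 mod 13
  a2 = 2*11 - 12 mod 13
  a2 = 22 - 12 mod 13
  a2 = 10 mod 13 = 10
Step 2: The trefoil has determinant 3.
  Number of Fox p-colorings (p prime) is p^2 if p = 3, else p.
  Since 13 does not divide 3, only trivial (constant) colorings exist.
  (So the trial a0 = 12, a1 = 11 with a0 != a1 does NOT extend to a valid coloring of the whole trefoil: the other two crossing relations require 3*(a1 - a0) = 0 (mod 13), which fails.)
  Total colorings = 13
Step 3: a2 = 10, total Fox 13-colorings = 13

10


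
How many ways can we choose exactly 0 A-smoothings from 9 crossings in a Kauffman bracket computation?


We choose which 0 of 9 crossings get A-smoothings.
C(9, 0) = 9! / (0! * 9!)
= 1

1


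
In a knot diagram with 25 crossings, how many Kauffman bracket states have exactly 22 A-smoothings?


We choose which 22 of 25 crossings get A-smoothings.
C(25, 22) = 25! / (22! * 3!)
= 2300

2300


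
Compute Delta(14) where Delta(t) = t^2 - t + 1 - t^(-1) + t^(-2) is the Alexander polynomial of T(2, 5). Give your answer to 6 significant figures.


Substituting t = 14 into Delta(t) = t^2 - t + 1 - t^(-1) + t^(-2):
Term values: (196) + (-14) + (1) + (-0.0714286) + (0.00510204)
Sum = 182.9336735
Rounded to 6 significant figures: 182.934

182.934


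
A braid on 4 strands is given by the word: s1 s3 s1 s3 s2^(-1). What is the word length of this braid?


The word length counts the number of generators (including inverses).
Listing each generator: s1, s3, s1, s3, s2^(-1)
There are 5 generators in this braid word.

5


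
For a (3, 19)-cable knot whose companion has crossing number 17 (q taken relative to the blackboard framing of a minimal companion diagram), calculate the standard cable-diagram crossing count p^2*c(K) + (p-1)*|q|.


Step 1: Each of the c(K) crossings of the companion diagram becomes p*p = p^2 crossings among the p parallel strands, and each of the |q| twists s_1 s_2 ... s_(p-1) adds (p-1) crossings.
  Crossings = p^2 * c(K) + (p-1)*|q|
Step 2: = 3^2 * 17 + (3-1)*19
Step 3: = 9*17 + 2*19
Step 4: = 153 + 38 = 191

191


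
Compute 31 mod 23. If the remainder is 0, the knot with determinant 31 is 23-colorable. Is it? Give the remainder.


Step 1: A knot is p-colorable if and only if p divides its determinant.
Step 2: Compute 31 mod 23.
31 = 1 * 23 + 8
Step 3: 31 mod 23 = 8
Step 4: The knot is 23-colorable: no

8


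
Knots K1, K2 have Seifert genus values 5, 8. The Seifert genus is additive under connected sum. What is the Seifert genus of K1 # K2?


The Seifert genus is additive under connected sum.
Seifert genus(K1 # K2) = (5) + (8)
= 13

13


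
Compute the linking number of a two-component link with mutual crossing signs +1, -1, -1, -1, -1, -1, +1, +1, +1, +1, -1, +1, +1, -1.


Step 1: Count positive crossings: 7
Step 2: Count negative crossings: 7
Step 3: Sum of signs = 7 - 7 = 0
Step 4: Linking number = sum/2 = 0/2 = 0

0


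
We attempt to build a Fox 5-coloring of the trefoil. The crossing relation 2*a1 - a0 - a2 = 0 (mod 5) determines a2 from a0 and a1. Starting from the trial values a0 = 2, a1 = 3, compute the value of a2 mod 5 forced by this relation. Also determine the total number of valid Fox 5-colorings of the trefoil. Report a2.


Step 1: Apply the given crossing relation 2*a1 - a0 - a2 = 0 (mod 5).
  a2 = 2*a1 - a0 mod 5
  a2 = 2*3 - 2 mod 5
  a2 = 6 - 2 mod 5
  a2 = 4 mod 5 = 4
Step 2: The trefoil has determinant 3.
  Number of Fox p-colorings (p prime) is p^2 if p = 3, else p.
  Since 5 does not divide 3, only trivial (constant) colorings exist.
  (So the trial a0 = 2, a1 = 3 with a0 != a1 does NOT extend to a valid coloring of the whole trefoil: the other two crossing relations require 3*(a1 - a0) = 0 (mod 5), which fails.)
  Total colorings = 5
Step 3: a2 = 4, total Fox 5-colorings = 5

4


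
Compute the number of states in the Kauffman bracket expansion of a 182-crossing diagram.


Each crossing contributes 2 choices (A-smoothing or B-smoothing).
Total states = 2^182 = 6129982163463555433433388108601236734474956488734408704

6129982163463555433433388108601236734474956488734408704


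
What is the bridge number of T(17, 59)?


The bridge number of T(p,q) is min(p,q).
min(17, 59) = 17

17


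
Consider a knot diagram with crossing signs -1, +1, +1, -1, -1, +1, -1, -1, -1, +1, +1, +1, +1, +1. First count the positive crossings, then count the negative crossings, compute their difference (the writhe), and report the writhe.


Step 1: Count positive crossings (+1).
Positive crossings: 8
Step 2: Count negative crossings (-1).
Negative crossings: 6
Step 3: Writhe = (positive) - (negative)
w = 8 - 6 = 2
Step 4: |w| = 2, and w is positive

2


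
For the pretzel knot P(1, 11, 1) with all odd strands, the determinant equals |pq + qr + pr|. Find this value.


Step 1: Compute pq + qr + pr.
pq = 1*11 = 11
qr = 11*1 = 11
pr = 1*1 = 1
pq + qr + pr = 11 + 11 + 1 = 23
Step 2: Take absolute value.
det(P(1,11,1)) = |23| = 23

23


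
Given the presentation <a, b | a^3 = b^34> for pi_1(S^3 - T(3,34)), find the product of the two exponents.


The relation is a^3 = b^34.
Product of exponents = 3 * 34
= 102

102


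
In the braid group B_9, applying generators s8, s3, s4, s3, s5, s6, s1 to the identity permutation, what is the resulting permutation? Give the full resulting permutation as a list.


Starting with identity [1, 2, 3, 4, 5, 6, 7, 8, 9].
Apply generators in sequence:
  After s8: [1, 2, 3, 4, 5, 6, 7, 9, 8]
  After s3: [1, 2, 4, 3, 5, 6, 7, 9, 8]
  After s4: [1, 2, 4, 5, 3, 6, 7, 9, 8]
  After s3: [1, 2, 5, 4, 3, 6, 7, 9, 8]
  After s5: [1, 2, 5, 4, 6, 3, 7, 9, 8]
  After s6: [1, 2, 5, 4, 6, 7, 3, 9, 8]
  After s1: [2, 1, 5, 4, 6, 7, 3, 9, 8]
Final permutation: [2, 1, 5, 4, 6, 7, 3, 9, 8]

[2, 1, 5, 4, 6, 7, 3, 9, 8]


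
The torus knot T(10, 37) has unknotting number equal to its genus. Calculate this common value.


For a torus knot T(p,q), both the unknotting number and genus equal (p-1)(q-1)/2.
= (10-1)(37-1)/2
= 9*36/2
= 324/2 = 162

162


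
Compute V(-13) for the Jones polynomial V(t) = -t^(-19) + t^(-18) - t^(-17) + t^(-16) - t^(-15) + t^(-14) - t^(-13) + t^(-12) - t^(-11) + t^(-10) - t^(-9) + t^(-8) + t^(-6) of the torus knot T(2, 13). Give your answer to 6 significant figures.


Substituting t = -13 into V(t) = -t^(-19) + t^(-18) - t^(-17) + t^(-16) - t^(-15) + t^(-14) - t^(-13) + t^(-12) - t^(-11) + t^(-10) - t^(-9) + t^(-8) + t^(-6):
  (-)t^(-19) = 6.84032e-22
  (+)t^(-18) = 8.89241e-21
  (-)t^(-17) = 1.15601e-19
  (+)t^(-16) = 1.50282e-18
  (-)t^(-15) = 1.95366e-17
  (+)t^(-14) = 2.53976e-16
  (-)t^(-13) = 3.30169e-15
  (+)t^(-12) = 4.2922e-14
  (-)t^(-11) = 5.57986e-13
  (+)t^(-10) = 7.25382e-12
  (-)t^(-9) = 9.42996e-11
  (+)t^(-8) = 1.22589e-09
  (+)t^(-6) = 2.07176e-07
Sum = (6.84032e-22) + (8.89241e-21) + (1.15601e-19) + (1.50282e-18) + (1.95366e-17) + (2.53976e-16) + (3.30169e-15) + (4.2922e-14) + (5.57986e-13) + (7.25382e-12) + (9.42996e-11) + (1.22589e-09) + (2.07176e-07)
= 2.085042637e-07
Rounded to 6 significant figures: 2.08504e-07

2.08504e-07


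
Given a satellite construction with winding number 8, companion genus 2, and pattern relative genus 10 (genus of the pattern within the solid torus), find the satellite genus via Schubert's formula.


Schubert: g(satellite) = g_rel(pattern) + |winding| * g(companion),
where g_rel(pattern) is the genus of the pattern relative to the solid torus.
= 10 + 8 * 2
= 10 + 16 = 26

26


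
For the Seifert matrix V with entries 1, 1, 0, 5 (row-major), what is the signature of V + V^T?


Step 1: V + V^T = [[2, 1], [1, 10]]
Step 2: trace = 12, det = 19
Step 3: Discriminant = 12^2 - 4*19 = 68
Step 4: Eigenvalues: 10.1231, 1.87689
Step 5: Signature = (# positive eigenvalues) - (# negative eigenvalues) = 2

2


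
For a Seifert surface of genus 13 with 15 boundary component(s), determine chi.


chi = 2 - 2g - b
= 2 - 2*13 - 15
= 2 - 26 - 15 = -39

-39


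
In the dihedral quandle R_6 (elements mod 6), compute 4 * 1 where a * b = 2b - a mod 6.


4 * 1 = 2*1 - 4 mod 6
= 2 - 4 mod 6
= -2 mod 6 = 4

4


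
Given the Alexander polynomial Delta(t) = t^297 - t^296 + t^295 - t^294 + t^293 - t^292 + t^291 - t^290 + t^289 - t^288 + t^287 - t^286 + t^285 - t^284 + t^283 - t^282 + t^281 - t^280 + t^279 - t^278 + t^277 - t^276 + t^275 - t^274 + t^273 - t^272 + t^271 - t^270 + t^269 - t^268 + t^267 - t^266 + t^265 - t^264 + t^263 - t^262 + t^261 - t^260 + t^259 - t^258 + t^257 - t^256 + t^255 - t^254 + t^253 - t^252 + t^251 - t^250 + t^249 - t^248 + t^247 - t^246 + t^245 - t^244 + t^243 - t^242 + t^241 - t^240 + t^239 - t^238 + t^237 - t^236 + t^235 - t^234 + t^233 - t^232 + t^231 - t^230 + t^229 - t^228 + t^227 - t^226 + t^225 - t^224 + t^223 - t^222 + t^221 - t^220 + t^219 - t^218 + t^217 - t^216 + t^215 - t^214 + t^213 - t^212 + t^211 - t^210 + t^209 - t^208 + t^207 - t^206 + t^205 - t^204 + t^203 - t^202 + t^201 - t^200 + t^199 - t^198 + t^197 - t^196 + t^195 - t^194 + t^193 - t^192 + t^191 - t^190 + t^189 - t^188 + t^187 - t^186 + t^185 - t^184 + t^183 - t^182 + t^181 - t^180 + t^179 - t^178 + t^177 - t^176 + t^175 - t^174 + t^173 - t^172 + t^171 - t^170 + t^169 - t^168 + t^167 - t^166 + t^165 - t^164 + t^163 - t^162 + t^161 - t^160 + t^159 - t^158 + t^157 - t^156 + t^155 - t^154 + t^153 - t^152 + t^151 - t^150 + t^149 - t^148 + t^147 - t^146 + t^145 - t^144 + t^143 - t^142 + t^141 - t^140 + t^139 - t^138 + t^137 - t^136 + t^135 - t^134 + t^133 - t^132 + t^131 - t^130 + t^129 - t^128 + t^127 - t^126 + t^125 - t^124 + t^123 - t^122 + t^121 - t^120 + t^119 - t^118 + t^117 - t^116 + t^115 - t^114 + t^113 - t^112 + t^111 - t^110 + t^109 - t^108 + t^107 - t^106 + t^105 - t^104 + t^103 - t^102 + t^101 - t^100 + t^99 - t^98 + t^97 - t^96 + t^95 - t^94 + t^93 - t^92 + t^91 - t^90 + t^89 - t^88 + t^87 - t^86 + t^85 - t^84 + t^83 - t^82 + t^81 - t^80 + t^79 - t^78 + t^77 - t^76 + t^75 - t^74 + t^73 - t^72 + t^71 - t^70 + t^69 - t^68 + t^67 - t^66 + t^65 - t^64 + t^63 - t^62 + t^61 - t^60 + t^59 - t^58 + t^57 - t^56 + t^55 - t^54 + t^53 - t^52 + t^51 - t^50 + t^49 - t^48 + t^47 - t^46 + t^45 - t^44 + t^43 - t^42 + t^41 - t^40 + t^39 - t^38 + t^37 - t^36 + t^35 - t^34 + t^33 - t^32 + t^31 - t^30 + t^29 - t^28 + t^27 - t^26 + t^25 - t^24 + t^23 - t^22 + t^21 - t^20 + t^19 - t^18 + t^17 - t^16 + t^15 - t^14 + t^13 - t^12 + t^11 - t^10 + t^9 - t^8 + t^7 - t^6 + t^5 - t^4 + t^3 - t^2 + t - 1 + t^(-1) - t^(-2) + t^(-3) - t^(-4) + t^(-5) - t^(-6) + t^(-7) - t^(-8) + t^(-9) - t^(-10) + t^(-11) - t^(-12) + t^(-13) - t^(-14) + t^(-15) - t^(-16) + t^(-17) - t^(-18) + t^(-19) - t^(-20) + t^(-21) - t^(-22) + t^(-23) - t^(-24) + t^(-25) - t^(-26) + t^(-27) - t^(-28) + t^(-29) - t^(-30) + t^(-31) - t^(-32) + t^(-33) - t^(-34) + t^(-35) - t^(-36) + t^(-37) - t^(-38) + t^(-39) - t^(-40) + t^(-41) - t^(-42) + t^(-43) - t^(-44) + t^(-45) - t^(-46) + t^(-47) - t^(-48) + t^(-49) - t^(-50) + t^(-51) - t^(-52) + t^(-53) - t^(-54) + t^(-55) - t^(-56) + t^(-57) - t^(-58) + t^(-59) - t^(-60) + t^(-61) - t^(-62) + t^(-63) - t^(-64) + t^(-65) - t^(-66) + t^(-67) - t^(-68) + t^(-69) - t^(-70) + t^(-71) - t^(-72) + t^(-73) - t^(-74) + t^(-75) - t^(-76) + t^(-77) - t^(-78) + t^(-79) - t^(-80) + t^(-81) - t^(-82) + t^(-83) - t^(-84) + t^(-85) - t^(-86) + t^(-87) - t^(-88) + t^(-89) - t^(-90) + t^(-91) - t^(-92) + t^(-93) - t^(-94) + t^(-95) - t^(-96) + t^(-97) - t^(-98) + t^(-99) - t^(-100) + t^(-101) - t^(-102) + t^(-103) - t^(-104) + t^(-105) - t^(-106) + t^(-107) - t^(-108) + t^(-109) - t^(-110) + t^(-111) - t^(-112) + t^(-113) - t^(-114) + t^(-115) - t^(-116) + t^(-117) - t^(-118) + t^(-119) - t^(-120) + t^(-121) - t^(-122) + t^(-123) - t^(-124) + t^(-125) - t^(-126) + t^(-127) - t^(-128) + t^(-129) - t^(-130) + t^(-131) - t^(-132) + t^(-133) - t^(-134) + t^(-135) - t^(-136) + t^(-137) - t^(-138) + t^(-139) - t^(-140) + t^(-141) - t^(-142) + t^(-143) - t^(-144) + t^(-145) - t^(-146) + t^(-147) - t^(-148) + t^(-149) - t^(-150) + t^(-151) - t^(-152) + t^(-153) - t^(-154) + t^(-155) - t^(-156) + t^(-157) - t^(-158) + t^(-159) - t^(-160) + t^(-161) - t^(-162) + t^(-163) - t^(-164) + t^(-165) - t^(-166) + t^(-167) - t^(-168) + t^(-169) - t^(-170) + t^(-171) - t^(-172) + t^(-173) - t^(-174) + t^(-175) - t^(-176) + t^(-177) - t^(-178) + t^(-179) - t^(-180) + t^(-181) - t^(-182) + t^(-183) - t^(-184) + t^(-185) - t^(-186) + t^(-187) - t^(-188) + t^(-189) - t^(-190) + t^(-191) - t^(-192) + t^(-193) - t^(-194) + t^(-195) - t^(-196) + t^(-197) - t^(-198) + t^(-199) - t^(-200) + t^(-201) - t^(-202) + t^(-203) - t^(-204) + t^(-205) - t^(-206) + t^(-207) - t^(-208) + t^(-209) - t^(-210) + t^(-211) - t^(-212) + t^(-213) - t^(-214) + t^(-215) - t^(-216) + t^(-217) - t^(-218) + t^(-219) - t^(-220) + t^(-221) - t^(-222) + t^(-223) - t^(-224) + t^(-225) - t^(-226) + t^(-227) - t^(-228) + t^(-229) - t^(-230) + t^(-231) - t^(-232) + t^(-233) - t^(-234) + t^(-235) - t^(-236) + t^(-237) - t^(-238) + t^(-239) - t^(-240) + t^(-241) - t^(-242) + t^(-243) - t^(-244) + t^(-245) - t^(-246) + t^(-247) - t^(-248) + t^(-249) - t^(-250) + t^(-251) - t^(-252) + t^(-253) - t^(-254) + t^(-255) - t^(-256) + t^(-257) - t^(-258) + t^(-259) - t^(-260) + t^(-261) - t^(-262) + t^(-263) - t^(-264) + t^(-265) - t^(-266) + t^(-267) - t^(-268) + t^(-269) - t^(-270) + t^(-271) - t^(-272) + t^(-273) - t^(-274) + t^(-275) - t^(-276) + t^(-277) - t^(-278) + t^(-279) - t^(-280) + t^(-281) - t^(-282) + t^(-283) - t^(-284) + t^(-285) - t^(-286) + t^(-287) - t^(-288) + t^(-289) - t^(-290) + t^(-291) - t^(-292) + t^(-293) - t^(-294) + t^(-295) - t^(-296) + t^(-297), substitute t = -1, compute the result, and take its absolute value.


Step 1: The polynomial has 595 terms with alternating signs, exponents from 297 down to -297.
Step 2: Substitute t = -1. The i-th term has coefficient (-1)^i and exponent (m-i),
  so its value is (-1)^i * (-1)^(m-i) = (-1)^m = -1 for every i.
Step 3: All 595 terms equal -1, so Delta(-1) = 595 * (-1) = -595
Step 4: |Delta(-1)| = 595

595


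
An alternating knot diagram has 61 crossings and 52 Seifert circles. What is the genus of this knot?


For alternating knots, g = (c - s + 1)/2.
= (61 - 52 + 1)/2
= 10/2 = 5

5


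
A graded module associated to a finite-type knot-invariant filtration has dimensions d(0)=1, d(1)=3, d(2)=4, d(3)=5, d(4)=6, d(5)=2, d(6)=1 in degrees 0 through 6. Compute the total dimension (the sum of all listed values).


Total dimension = d(0) + d(1) + ... + d(6)
= 1 + 3 + 4 + 5 + 6 + 2 + 1
= 22

22


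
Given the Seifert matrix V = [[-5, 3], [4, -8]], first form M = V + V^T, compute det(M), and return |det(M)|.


Step 1: Form V + V^T where V = [[-5, 3], [4, -8]]
  V^T = [[-5, 4], [3, -8]]
  V + V^T = [[-10, 7], [7, -16]]
Step 2: det(V + V^T) = (-10)*(-16) - 7*7
  = 160 - 49 = 111
Step 3: Knot determinant = |det(V + V^T)| = |111| = 111

111


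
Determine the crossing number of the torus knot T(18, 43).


For a torus knot T(p, q) with gcd(p,q)=1,
the crossing number is min(p*(q-1), q*(p-1)).
p*(q-1) = 18*42 = 756
q*(p-1) = 43*17 = 731
min(756, 731) = 731

731


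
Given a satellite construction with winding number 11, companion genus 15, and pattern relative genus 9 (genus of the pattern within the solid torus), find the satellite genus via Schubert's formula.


Schubert: g(satellite) = g_rel(pattern) + |winding| * g(companion),
where g_rel(pattern) is the genus of the pattern relative to the solid torus.
= 9 + 11 * 15
= 9 + 165 = 174

174


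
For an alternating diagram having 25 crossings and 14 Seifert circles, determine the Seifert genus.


For alternating knots, g = (c - s + 1)/2.
= (25 - 14 + 1)/2
= 12/2 = 6

6


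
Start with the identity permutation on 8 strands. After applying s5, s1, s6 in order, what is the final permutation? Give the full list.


Starting with identity [1, 2, 3, 4, 5, 6, 7, 8].
Apply generators in sequence:
  After s5: [1, 2, 3, 4, 6, 5, 7, 8]
  After s1: [2, 1, 3, 4, 6, 5, 7, 8]
  After s6: [2, 1, 3, 4, 6, 7, 5, 8]
Final permutation: [2, 1, 3, 4, 6, 7, 5, 8]

[2, 1, 3, 4, 6, 7, 5, 8]


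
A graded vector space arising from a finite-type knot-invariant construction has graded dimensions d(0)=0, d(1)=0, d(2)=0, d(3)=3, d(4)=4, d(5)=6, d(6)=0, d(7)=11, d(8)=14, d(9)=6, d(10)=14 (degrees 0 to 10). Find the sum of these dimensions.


Total dimension = d(0) + d(1) + ... + d(10)
= 0 + 0 + 0 + 3 + 4 + 6 + 0 + 11 + 14 + 6 + 14
= 58

58


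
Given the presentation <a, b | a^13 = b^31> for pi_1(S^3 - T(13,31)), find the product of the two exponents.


The relation is a^13 = b^31.
Product of exponents = 13 * 31
= 403

403


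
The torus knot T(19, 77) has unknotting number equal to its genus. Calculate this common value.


For a torus knot T(p,q), both the unknotting number and genus equal (p-1)(q-1)/2.
= (19-1)(77-1)/2
= 18*76/2
= 1368/2 = 684

684


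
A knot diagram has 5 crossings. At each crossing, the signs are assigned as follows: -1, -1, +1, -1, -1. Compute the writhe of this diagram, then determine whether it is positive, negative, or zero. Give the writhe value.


Step 1: Count positive crossings (+1).
Positive crossings: 1
Step 2: Count negative crossings (-1).
Negative crossings: 4
Step 3: Writhe = (positive) - (negative)
w = 1 - 4 = -3
Step 4: |w| = 3, and w is negative

-3


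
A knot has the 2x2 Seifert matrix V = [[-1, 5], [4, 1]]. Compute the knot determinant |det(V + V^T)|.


Step 1: Form V + V^T where V = [[-1, 5], [4, 1]]
  V^T = [[-1, 4], [5, 1]]
  V + V^T = [[-2, 9], [9, 2]]
Step 2: det(V + V^T) = (-2)*2 - 9*9
  = -4 - 81 = -85
Step 3: Knot determinant = |det(V + V^T)| = |-85| = 85

85


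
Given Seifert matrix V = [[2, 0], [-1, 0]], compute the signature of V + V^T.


Step 1: V + V^T = [[4, -1], [-1, 0]]
Step 2: trace = 4, det = -1
Step 3: Discriminant = 4^2 - 4*(-1) = 20
Step 4: Eigenvalues: 4.23607, -0.236068
Step 5: Signature = (# positive eigenvalues) - (# negative eigenvalues) = 0

0


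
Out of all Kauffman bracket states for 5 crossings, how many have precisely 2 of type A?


We choose which 2 of 5 crossings get A-smoothings.
C(5, 2) = 5! / (2! * 3!)
= 10

10


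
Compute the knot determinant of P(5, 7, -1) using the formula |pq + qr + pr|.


Step 1: Compute pq + qr + pr.
pq = 5*7 = 35
qr = 7*(-1) = -7
pr = 5*(-1) = -5
pq + qr + pr = 35 + (-7) + (-5) = 23
Step 2: Take absolute value.
det(P(5,7,-1)) = |23| = 23

23


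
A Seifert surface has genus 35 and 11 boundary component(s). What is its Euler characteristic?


chi = 2 - 2g - b
= 2 - 2*35 - 11
= 2 - 70 - 11 = -79

-79


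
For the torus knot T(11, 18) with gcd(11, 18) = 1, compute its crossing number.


For a torus knot T(p, q) with gcd(p,q)=1,
the crossing number is min(p*(q-1), q*(p-1)).
p*(q-1) = 11*17 = 187
q*(p-1) = 18*10 = 180
min(187, 180) = 180

180


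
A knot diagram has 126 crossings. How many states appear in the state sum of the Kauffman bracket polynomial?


Each crossing contributes 2 choices (A-smoothing or B-smoothing).
Total states = 2^126 = 85070591730234615865843651857942052864

85070591730234615865843651857942052864


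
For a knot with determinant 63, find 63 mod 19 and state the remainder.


Step 1: A knot is p-colorable if and only if p divides its determinant.
Step 2: Compute 63 mod 19.
63 = 3 * 19 + 6
Step 3: 63 mod 19 = 6
Step 4: The knot is 19-colorable: no

6


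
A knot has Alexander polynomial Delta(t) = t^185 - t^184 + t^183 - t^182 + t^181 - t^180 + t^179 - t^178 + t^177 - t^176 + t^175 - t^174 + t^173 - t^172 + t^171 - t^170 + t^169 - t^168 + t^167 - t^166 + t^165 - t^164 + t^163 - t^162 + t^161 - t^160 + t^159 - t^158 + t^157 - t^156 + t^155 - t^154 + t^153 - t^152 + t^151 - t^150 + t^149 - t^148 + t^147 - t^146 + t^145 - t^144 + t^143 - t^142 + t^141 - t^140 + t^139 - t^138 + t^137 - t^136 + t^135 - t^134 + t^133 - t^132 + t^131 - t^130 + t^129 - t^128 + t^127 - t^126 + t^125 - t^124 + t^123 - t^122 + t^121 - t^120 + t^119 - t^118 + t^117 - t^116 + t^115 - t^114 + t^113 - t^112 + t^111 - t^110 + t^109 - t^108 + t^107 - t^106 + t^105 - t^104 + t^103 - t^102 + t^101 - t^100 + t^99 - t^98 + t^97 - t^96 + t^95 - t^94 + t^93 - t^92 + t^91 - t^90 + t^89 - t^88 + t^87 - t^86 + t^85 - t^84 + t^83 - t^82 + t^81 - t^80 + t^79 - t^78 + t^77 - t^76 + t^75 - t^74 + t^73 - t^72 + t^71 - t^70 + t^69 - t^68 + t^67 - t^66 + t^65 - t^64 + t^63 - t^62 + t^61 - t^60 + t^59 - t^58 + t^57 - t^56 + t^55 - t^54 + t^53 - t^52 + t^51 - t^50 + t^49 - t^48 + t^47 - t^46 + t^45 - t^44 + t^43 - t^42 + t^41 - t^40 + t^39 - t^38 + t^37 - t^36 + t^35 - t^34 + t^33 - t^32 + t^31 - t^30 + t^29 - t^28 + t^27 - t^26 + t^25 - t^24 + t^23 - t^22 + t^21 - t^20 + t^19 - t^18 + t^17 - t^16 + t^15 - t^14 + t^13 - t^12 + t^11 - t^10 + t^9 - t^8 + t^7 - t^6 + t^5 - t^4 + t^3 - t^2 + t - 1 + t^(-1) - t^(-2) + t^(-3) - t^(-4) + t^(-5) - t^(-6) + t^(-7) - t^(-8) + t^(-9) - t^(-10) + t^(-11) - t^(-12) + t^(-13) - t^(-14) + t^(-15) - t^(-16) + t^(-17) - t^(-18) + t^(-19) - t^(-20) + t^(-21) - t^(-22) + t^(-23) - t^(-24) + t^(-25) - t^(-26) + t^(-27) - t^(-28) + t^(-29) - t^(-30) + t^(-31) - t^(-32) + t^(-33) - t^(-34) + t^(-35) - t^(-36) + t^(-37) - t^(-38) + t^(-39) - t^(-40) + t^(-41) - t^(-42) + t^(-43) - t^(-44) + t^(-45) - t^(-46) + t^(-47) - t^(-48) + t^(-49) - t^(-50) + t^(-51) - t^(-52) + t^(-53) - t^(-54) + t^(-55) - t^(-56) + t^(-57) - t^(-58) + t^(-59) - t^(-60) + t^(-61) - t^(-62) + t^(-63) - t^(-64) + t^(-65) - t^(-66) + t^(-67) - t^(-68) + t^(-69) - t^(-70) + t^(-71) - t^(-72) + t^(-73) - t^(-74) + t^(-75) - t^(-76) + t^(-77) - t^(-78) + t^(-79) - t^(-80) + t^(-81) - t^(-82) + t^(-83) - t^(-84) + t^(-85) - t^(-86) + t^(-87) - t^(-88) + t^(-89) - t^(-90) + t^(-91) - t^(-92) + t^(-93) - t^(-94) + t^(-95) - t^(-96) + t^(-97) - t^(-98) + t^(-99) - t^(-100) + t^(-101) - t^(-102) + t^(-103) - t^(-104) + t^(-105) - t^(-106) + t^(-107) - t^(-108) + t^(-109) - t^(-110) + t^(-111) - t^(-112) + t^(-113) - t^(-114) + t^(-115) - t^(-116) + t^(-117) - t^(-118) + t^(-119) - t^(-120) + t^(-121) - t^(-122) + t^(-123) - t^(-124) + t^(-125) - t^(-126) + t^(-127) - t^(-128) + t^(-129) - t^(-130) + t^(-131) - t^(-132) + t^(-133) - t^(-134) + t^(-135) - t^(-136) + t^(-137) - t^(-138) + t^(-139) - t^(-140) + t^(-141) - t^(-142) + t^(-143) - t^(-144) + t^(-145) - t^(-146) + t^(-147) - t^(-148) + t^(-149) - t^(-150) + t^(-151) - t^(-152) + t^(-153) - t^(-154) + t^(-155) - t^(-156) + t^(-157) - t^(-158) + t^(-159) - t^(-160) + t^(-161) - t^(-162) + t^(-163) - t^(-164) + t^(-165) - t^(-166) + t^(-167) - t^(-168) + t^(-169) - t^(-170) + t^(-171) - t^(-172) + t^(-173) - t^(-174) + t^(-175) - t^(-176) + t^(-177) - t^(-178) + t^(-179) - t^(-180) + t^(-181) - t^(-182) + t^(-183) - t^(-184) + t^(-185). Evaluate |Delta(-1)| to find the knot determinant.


Step 1: The polynomial has 371 terms with alternating signs, exponents from 185 down to -185.
Step 2: Substitute t = -1. The i-th term has coefficient (-1)^i and exponent (m-i),
  so its value is (-1)^i * (-1)^(m-i) = (-1)^m = -1 for every i.
Step 3: All 371 terms equal -1, so Delta(-1) = 371 * (-1) = -371
Step 4: |Delta(-1)| = 371

371
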